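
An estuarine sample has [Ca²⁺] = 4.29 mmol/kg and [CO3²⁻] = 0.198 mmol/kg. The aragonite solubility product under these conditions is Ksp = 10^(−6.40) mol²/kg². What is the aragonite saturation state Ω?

Ω = 2.13

Ksp = 10^(−6.40) = 3.981×10^-7
Ω = [Ca²⁺][CO3²⁻]/Ksp = (4.29×10^-3)(0.198×10^-3) / 3.981×10^-7 = 2.13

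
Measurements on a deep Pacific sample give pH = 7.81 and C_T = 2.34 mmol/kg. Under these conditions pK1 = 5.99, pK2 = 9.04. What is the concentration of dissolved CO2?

[CO2*] = 0.0330 mmol/kg

α₀ = 1 / (1 + K1/[H⁺] + K1K2/[H⁺]²) = 1 / (1 + 10^+1.82 + 10^+0.59)
   = 1 / (1 + 66.069 + 3.8905) = 1/70.960 = 0.01409
[CO2*] = α₀ × DIC = 0.01409 × 2.34 = 0.0330 mmol/kg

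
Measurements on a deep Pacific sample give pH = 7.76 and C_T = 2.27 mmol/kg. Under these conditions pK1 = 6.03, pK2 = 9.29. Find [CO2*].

[CO2*] = 0.0403 mmol/kg

α₀ = 1 / (1 + K1/[H⁺] + K1K2/[H⁺]²) = 1 / (1 + 10^+1.73 + 10^+0.20)
   = 1 / (1 + 53.703 + 1.5849) = 1/56.288 = 0.01777
[CO2*] = α₀ × DIC = 0.01777 × 2.27 = 0.0403 mmol/kg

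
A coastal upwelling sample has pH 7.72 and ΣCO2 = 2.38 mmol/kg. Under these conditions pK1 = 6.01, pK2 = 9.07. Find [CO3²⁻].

[CO3²⁻] = 0.0999 mmol/kg

α₂ = 1 / (1 + [H⁺]/K2 + [H⁺]²/(K1K2)) = 1 / (1 + 10^+1.35 + 10^-0.36)
   = 1 / (1 + 22.387 + 0.43652) = 1/23.824 = 0.04197
[CO3²⁻] = α₂ × DIC = 0.04197 × 2.38 = 0.0999 mmol/kg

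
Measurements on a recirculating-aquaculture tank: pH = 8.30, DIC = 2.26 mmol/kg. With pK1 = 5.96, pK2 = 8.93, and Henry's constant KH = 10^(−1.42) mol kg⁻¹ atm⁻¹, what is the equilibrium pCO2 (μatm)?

α₀ = 1 / (1 + K1/[H⁺] + K1K2/[H⁺]²) = 1 / (1 + 10^+2.34 + 10^+1.71)
   = 1 / (1 + 218.78 + 51.286) = 1/271.06 = 0.003689
[CO2*] = α₀ × DIC = 0.003689 × 2.26 = 0.008338 mmol/kg = 8.338 μmol/kg
pCO2 = [CO2*]/KH = 8.338×10^-6 / 3.802×10^-2 = 219 μatm

pCO2 = 219 μatm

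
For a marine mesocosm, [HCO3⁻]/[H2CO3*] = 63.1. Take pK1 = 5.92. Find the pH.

pH = 7.72

From K1 = [H⁺][HCO3⁻]/[H2CO3*]:  pH = pK1 + log₁₀([HCO3⁻]/[H2CO3*])
log₁₀(63.1) = +1.800
pH = 5.92 + (+1.800) = 7.72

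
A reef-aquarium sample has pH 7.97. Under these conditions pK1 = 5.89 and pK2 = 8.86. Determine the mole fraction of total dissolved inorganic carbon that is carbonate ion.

α₂ = 0.113

α₂ = 1 / (1 + [H⁺]/K2 + [H⁺]²/(K1K2)) = 1 / (1 + 10^+0.89 + 10^-1.19)
   = 1 / (1 + 7.7625 + 0.064565) = 1/8.8270 = 0.1133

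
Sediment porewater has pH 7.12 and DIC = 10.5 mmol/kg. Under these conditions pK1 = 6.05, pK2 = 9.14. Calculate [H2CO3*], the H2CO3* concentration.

α₀ = 1 / (1 + K1/[H⁺] + K1K2/[H⁺]²) = 1 / (1 + 10^+1.07 + 10^-0.95)
   = 1 / (1 + 11.749 + 0.11220) = 1/12.861 = 0.07775
[CO2*] = α₀ × DIC = 0.07775 × 10.5 = 0.816 mmol/kg

[CO2*] = 0.816 mmol/kg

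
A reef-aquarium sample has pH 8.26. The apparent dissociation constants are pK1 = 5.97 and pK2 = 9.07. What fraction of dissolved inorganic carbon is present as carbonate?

α₂ = 0.134

α₂ = 1 / (1 + [H⁺]/K2 + [H⁺]²/(K1K2)) = 1 / (1 + 10^+0.81 + 10^-1.48)
   = 1 / (1 + 6.4565 + 0.033113) = 1/7.4897 = 0.1335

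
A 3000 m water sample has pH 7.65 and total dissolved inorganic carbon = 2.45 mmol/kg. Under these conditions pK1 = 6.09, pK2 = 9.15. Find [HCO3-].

[HCO3⁻] = 2.31 mmol/kg

α₁ = 1 / (1 + [H⁺]/K1 + K2/[H⁺]) = 1 / (1 + 10^-1.56 + 10^-1.50)
   = 1 / (1 + 0.027542 + 0.031623) = 1/1.0592 = 0.9441
[HCO3⁻] = α₁ × DIC = 0.9441 × 2.45 = 2.31 mmol/kg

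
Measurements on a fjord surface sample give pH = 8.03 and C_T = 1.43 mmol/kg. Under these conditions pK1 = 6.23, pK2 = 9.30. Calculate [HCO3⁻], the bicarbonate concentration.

α₁ = 1 / (1 + [H⁺]/K1 + K2/[H⁺]) = 1 / (1 + 10^-1.80 + 10^-1.27)
   = 1 / (1 + 0.015849 + 0.053703) = 1/1.0696 = 0.9350
[HCO3⁻] = α₁ × DIC = 0.9350 × 1.43 = 1.34 mmol/kg

[HCO3⁻] = 1.34 mmol/kg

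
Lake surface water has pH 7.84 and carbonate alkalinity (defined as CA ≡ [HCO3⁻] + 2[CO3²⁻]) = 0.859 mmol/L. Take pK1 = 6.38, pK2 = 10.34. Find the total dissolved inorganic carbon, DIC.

CA = [HCO3⁻] + 2[CO3²⁻] = (α₁ + 2α₂)·DIC
At pH 7.84: [H⁺]/K1 = 10^-1.46 = 0.034674, K2/[H⁺] = 10^-2.50 = 0.0031623
α₁ = 1/(1 + 0.034674 + 0.0031623) = 1/1.0378 = 0.9635; α₂ = α₁·K2/[H⁺] = 0.003047
α₁ + 2α₂ = 0.9696
DIC = CA / (α₁ + 2α₂) = 0.859 / 0.9696 = 0.886 mmol/L

DIC = 0.886 mmol/L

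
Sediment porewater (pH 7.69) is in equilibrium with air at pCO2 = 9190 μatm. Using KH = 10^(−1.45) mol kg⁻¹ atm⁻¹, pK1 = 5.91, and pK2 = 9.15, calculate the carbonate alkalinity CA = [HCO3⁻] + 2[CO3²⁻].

[CO2*] = KH · pCO2 = 10^(−1.45) × 9190×10^-6 = 3.261×10^-4 mol/kg
α₀ = 1/(1 + K1/[H⁺] + K1K2/[H⁺]²) = 1/(1 + 10^+1.78 + 10^+0.32) = 0.01579
DIC = [CO2*]/α₀ = 3.261×10^-4 / 0.01579 = 20.66 mmol/kg
CA = (α₁ + 2α₂)·DIC = (0.9512 + 2×0.03298) × 20.66 = 21.0 mmol/kg

CA = 21.0 mmol/kg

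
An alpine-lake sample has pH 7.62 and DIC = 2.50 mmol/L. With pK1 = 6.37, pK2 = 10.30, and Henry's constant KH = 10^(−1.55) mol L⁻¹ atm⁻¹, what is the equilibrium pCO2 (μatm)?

α₀ = 1 / (1 + K1/[H⁺] + K1K2/[H⁺]²) = 1 / (1 + 10^+1.25 + 10^-1.43)
   = 1 / (1 + 17.783 + 0.037154) = 1/18.820 = 0.05314
[CO2*] = α₀ × DIC = 0.05314 × 2.50 = 0.1328 mmol/L
pCO2 = [CO2*]/KH = 1.328×10^-4 / 2.818×10^-2 = 4710 μatm

pCO2 = 4710 μatm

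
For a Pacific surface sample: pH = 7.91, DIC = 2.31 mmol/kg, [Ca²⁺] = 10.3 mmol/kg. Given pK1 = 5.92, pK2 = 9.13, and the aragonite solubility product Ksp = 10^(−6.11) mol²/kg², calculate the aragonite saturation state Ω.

α₂ = 1 / (1 + [H⁺]/K2 + [H⁺]²/(K1K2)) = 1 / (1 + 10^+1.22 + 10^-0.77)
   = 1 / (1 + 16.596 + 0.16982) = 1/17.766 = 0.05629
[CO3²⁻] = α₂ × DIC = 0.05629 × 2.31 = 0.1300 mmol/kg
Ksp = 10^(−6.11) = 7.762×10^-7
Ω = [Ca²⁺][CO3²⁻]/Ksp = (10.3×10^-3)(1.300×10^-4) / 7.762×10^-7 = 1.73

Ω = 1.73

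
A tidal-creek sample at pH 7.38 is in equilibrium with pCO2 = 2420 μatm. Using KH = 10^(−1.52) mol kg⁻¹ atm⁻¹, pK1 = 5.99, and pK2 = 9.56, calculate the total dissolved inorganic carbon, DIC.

DIC = 1.88 mmol/kg

[CO2*] = KH · pCO2 = 10^(−1.52) × 2420×10^-6 = 7.308×10^-5 mol/kg
α₀ = 1/(1 + K1/[H⁺] + K1K2/[H⁺]²) = 1/(1 + 10^+1.39 + 10^-0.79) = 0.03890
DIC = [CO2*]/α₀ = 7.308×10^-5 / 0.03890 = 1.88 mmol/kg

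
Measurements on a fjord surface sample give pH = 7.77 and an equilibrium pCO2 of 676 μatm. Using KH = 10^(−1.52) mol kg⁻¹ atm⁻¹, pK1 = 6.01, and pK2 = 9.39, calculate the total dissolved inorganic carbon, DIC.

DIC = 1.22 mmol/kg

[CO2*] = KH · pCO2 = 10^(−1.52) × 676×10^-6 = 2.041×10^-5 mol/kg
α₀ = 1/(1 + K1/[H⁺] + K1K2/[H⁺]²) = 1/(1 + 10^+1.76 + 10^+0.14) = 0.01669
DIC = [CO2*]/α₀ = 2.041×10^-5 / 0.01669 = 1.22 mmol/kg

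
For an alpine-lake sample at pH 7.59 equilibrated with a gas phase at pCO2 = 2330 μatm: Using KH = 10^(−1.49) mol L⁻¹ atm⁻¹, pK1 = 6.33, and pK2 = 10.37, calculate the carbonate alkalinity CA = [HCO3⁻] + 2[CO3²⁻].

CA = 1.38 mmol/L

[CO2*] = KH · pCO2 = 10^(−1.49) × 2330×10^-6 = 7.540×10^-5 mol/L
α₀ = 1/(1 + K1/[H⁺] + K1K2/[H⁺]²) = 1/(1 + 10^+1.26 + 10^-1.52) = 0.05201
DIC = [CO2*]/α₀ = 7.540×10^-5 / 0.05201 = 1.450 mmol/L
CA = (α₁ + 2α₂)·DIC = (0.9464 + 2×0.001571) × 1.450 = 1.38 mmol/L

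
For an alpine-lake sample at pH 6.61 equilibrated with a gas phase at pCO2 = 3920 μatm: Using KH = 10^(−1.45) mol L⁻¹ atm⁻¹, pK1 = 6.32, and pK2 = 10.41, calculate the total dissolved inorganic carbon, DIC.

[CO2*] = KH · pCO2 = 10^(−1.45) × 3920×10^-6 = 1.391×10^-4 mol/L
α₀ = 1/(1 + K1/[H⁺] + K1K2/[H⁺]²) = 1/(1 + 10^+0.29 + 10^-3.51) = 0.3390
DIC = [CO2*]/α₀ = 1.391×10^-4 / 0.3390 = 0.410 mmol/L

DIC = 0.410 mmol/L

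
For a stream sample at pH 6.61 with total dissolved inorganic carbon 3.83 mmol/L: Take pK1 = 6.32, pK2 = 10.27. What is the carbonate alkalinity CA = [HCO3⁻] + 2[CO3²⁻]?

CA = [HCO3⁻] + 2[CO3²⁻] = (α₁ + 2α₂)·DIC
At pH 6.61: [H⁺]/K1 = 10^-0.29 = 0.51286, K2/[H⁺] = 10^-3.66 = 0.00021878
α₁ = 1/(1 + 0.51286 + 0.00021878) = 1/1.5131 = 0.6609; α₂ = α₁·K2/[H⁺] = 0.0001446
α₁ + 2α₂ = 0.6612
CA = 0.6612 × 3.83 = 2.53 mmol/L

CA = 2.53 mmol/L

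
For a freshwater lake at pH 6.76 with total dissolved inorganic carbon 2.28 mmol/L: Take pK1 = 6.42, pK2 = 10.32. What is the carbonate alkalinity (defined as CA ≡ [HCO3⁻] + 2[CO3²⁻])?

CA = 1.57 mmol/L

CA = [HCO3⁻] + 2[CO3²⁻] = (α₁ + 2α₂)·DIC
At pH 6.76: [H⁺]/K1 = 10^-0.34 = 0.45709, K2/[H⁺] = 10^-3.56 = 0.00027542
α₁ = 1/(1 + 0.45709 + 0.00027542) = 1/1.4574 = 0.6862; α₂ = α₁·K2/[H⁺] = 0.0001890
α₁ + 2α₂ = 0.6865
CA = 0.6865 × 2.28 = 1.57 mmol/L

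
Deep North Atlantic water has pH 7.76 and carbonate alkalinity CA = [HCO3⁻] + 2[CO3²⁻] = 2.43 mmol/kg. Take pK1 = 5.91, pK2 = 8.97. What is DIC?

DIC = 2.33 mmol/kg

CA = [HCO3⁻] + 2[CO3²⁻] = (α₁ + 2α₂)·DIC
At pH 7.76: [H⁺]/K1 = 10^-1.85 = 0.014125, K2/[H⁺] = 10^-1.21 = 0.061660
α₁ = 1/(1 + 0.014125 + 0.061660) = 1/1.0758 = 0.9296; α₂ = α₁·K2/[H⁺] = 0.05732
α₁ + 2α₂ = 1.0442
DIC = CA / (α₁ + 2α₂) = 2.43 / 1.0442 = 2.33 mmol/kg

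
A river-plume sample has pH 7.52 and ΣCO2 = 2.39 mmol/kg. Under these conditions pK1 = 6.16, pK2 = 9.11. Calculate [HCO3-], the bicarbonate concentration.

[HCO3⁻] = 2.23 mmol/kg

α₁ = 1 / (1 + [H⁺]/K1 + K2/[H⁺]) = 1 / (1 + 10^-1.36 + 10^-1.59)
   = 1 / (1 + 0.043652 + 0.025704) = 1/1.0694 = 0.9351
[HCO3⁻] = α₁ × DIC = 0.9351 × 2.39 = 2.23 mmol/kg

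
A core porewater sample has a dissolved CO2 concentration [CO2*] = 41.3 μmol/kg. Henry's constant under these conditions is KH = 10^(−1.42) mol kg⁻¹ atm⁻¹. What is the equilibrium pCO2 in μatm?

pCO2 = 1090 μatm

KH = 10^(−1.42) = 3.802×10^-2 mol kg⁻¹ atm⁻¹
pCO2 = [CO2*]/KH = 41.3×10^-6 / 3.802×10^-2 = 1.09×10^-3 atm = 1090 μatm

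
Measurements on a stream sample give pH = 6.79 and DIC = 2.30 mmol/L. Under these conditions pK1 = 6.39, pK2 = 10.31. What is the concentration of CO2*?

α₀ = 1 / (1 + K1/[H⁺] + K1K2/[H⁺]²) = 1 / (1 + 10^+0.40 + 10^-3.12)
   = 1 / (1 + 2.5119 + 0.00075858) = 1/3.5126 = 0.2847
[CO2*] = α₀ × DIC = 0.2847 × 2.30 = 0.655 mmol/L

[CO2*] = 0.655 mmol/L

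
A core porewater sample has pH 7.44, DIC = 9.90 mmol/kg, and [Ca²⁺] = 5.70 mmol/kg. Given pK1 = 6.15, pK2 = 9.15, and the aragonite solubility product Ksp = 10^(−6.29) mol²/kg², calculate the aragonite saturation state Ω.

Ω = 2.00

α₂ = 1 / (1 + [H⁺]/K2 + [H⁺]²/(K1K2)) = 1 / (1 + 10^+1.71 + 10^+0.42)
   = 1 / (1 + 51.286 + 2.6303) = 1/54.916 = 0.01821
[CO3²⁻] = α₂ × DIC = 0.01821 × 9.90 = 0.1803 mmol/kg
Ksp = 10^(−6.29) = 5.129×10^-7
Ω = [Ca²⁺][CO3²⁻]/Ksp = (5.70×10^-3)(1.803×10^-4) / 5.129×10^-7 = 2.00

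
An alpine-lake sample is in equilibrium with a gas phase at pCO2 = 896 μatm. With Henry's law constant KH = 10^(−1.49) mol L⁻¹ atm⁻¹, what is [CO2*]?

KH = 10^(−1.49) = 3.236×10^-2 mol L⁻¹ atm⁻¹
[CO2*] = KH · pCO2 = 3.236×10^-2 × 896×10^-6 atm = 2.90×10^-5 mol/L

[CO2*] = 29.0 μmol/L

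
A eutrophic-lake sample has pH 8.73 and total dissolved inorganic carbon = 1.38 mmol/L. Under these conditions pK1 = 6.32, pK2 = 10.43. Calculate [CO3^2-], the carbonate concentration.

α₂ = 1 / (1 + [H⁺]/K2 + [H⁺]²/(K1K2)) = 1 / (1 + 10^+1.70 + 10^-0.71)
   = 1 / (1 + 50.119 + 0.19498) = 1/51.314 = 0.01949
[CO3²⁻] = α₂ × DIC = 0.01949 × 1.38 = 0.0269 mmol/L

[CO3²⁻] = 0.0269 mmol/L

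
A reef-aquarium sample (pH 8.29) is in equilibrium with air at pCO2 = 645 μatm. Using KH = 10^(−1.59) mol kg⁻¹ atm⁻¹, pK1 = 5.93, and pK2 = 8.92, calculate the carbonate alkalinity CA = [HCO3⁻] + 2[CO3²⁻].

CA = 5.58 mmol/kg

[CO2*] = KH · pCO2 = 10^(−1.59) × 645×10^-6 = 1.658×10^-5 mol/kg
α₀ = 1/(1 + K1/[H⁺] + K1K2/[H⁺]²) = 1/(1 + 10^+2.36 + 10^+1.73) = 0.003524
DIC = [CO2*]/α₀ = 1.658×10^-5 / 0.003524 = 4.705 mmol/kg
CA = (α₁ + 2α₂)·DIC = (0.8072 + 2×0.1892) × 4.705 = 5.58 mmol/kg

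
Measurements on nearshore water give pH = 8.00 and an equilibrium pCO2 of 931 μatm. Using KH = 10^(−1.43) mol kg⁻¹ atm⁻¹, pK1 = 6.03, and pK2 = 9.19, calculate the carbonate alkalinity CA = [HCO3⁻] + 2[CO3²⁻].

[CO2*] = KH · pCO2 = 10^(−1.43) × 931×10^-6 = 3.459×10^-5 mol/kg
α₀ = 1/(1 + K1/[H⁺] + K1K2/[H⁺]²) = 1/(1 + 10^+1.97 + 10^+0.78) = 0.009965
DIC = [CO2*]/α₀ = 3.459×10^-5 / 0.009965 = 3.471 mmol/kg
CA = (α₁ + 2α₂)·DIC = (0.9300 + 2×0.06005) × 3.471 = 3.64 mmol/kg

CA = 3.64 mmol/kg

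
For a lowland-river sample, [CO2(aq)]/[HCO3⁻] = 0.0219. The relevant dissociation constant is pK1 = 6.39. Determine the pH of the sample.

From K1 = [H⁺][HCO3⁻]/[CO2(aq)]:  pH = pK1 − log₁₀([CO2(aq)]/[HCO3⁻])
log₁₀(0.0219) = -1.660
pH = 6.39 − (-1.660) = 8.05

pH = 8.05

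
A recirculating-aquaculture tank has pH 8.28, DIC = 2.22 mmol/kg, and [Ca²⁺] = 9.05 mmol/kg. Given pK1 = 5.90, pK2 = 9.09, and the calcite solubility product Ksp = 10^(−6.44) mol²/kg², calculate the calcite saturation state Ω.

α₂ = 1 / (1 + [H⁺]/K2 + [H⁺]²/(K1K2)) = 1 / (1 + 10^+0.81 + 10^-1.57)
   = 1 / (1 + 6.4565 + 0.026915) = 1/7.4835 = 0.1336
[CO3²⁻] = α₂ × DIC = 0.1336 × 2.22 = 0.2967 mmol/kg
Ksp = 10^(−6.44) = 3.631×10^-7
Ω = [Ca²⁺][CO3²⁻]/Ksp = (9.05×10^-3)(2.967×10^-4) / 3.631×10^-7 = 7.39

Ω = 7.39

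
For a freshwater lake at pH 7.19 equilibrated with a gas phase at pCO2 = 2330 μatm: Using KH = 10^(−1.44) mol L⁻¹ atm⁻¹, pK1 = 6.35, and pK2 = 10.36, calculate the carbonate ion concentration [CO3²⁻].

[CO2*] = KH · pCO2 = 10^(−1.44) × 2330×10^-6 = 8.460×10^-5 mol/L
α₀ = 1/(1 + K1/[H⁺] + K1K2/[H⁺]²) = 1/(1 + 10^+0.84 + 10^-2.33) = 0.1262
DIC = [CO2*]/α₀ = 8.460×10^-5 / 0.1262 = 0.6703 mmol/L
[CO3²⁻] = α₂·DIC; α₂ = 0.0005904, so [CO3²⁻] = 0.0005904 × 0.6703 = 0.000396 mmol/L = 0.396 μmol/L

[CO3²⁻] = 0.396 μmol/L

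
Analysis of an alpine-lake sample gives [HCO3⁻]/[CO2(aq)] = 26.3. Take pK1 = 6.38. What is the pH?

pH = 7.80

From K1 = [H⁺][HCO3⁻]/[CO2(aq)]:  pH = pK1 + log₁₀([HCO3⁻]/[CO2(aq)])
log₁₀(26.3) = +1.420
pH = 6.38 + (+1.420) = 7.80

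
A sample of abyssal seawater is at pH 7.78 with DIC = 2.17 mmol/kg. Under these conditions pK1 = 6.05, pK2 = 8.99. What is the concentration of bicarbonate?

α₁ = 1 / (1 + [H⁺]/K1 + K2/[H⁺]) = 1 / (1 + 10^-1.73 + 10^-1.21)
   = 1 / (1 + 0.018621 + 0.061660) = 1/1.0803 = 0.9257
[HCO3⁻] = α₁ × DIC = 0.9257 × 2.17 = 2.01 mmol/kg

[HCO3⁻] = 2.01 mmol/kg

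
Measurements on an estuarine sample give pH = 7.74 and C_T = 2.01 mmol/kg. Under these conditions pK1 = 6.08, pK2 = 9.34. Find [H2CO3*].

α₀ = 1 / (1 + K1/[H⁺] + K1K2/[H⁺]²) = 1 / (1 + 10^+1.66 + 10^+0.06)
   = 1 / (1 + 45.709 + 1.1482) = 1/47.857 = 0.02090
[CO2*] = α₀ × DIC = 0.02090 × 2.01 = 0.0420 mmol/kg

[CO2*] = 0.0420 mmol/kg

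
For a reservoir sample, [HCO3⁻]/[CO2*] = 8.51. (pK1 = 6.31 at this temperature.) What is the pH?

pH = 7.24

From K1 = [H⁺][HCO3⁻]/[CO2*]:  pH = pK1 + log₁₀([HCO3⁻]/[CO2*])
log₁₀(8.51) = +0.930
pH = 6.31 + (+0.930) = 7.24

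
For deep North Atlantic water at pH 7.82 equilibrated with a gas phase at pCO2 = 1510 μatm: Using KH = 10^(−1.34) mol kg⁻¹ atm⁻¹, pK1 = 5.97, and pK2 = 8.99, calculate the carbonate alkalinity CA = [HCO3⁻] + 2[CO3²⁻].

CA = 5.55 mmol/kg

[CO2*] = KH · pCO2 = 10^(−1.34) × 1510×10^-6 = 6.902×10^-5 mol/kg
α₀ = 1/(1 + K1/[H⁺] + K1K2/[H⁺]²) = 1/(1 + 10^+1.85 + 10^+0.68) = 0.01306
DIC = [CO2*]/α₀ = 6.902×10^-5 / 0.01306 = 5.286 mmol/kg
CA = (α₁ + 2α₂)·DIC = (0.9244 + 2×0.06250) × 5.286 = 5.55 mmol/kg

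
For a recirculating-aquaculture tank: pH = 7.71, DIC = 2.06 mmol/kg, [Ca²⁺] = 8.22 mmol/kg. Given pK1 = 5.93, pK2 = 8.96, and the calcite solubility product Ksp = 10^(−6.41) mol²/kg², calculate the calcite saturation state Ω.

Ω = 2.28

α₂ = 1 / (1 + [H⁺]/K2 + [H⁺]²/(K1K2)) = 1 / (1 + 10^+1.25 + 10^-0.53)
   = 1 / (1 + 17.783 + 0.29512) = 1/19.078 = 0.05242
[CO3²⁻] = α₂ × DIC = 0.05242 × 2.06 = 0.1080 mmol/kg
Ksp = 10^(−6.41) = 3.890×10^-7
Ω = [Ca²⁺][CO3²⁻]/Ksp = (8.22×10^-3)(1.080×10^-4) / 3.890×10^-7 = 2.28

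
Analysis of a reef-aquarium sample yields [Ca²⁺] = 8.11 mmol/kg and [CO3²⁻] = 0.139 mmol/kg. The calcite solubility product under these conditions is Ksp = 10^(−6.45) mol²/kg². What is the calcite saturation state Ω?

Ksp = 10^(−6.45) = 3.548×10^-7
Ω = [Ca²⁺][CO3²⁻]/Ksp = (8.11×10^-3)(0.139×10^-3) / 3.548×10^-7 = 3.18

Ω = 3.18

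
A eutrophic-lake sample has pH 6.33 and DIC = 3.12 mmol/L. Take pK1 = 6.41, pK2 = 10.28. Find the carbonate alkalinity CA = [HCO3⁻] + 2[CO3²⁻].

CA = [HCO3⁻] + 2[CO3²⁻] = (α₁ + 2α₂)·DIC
At pH 6.33: [H⁺]/K1 = 10^0.08 = 1.2023, K2/[H⁺] = 10^-3.95 = 0.00011220
α₁ = 1/(1 + 1.2023 + 0.00011220) = 1/2.2024 = 0.4541; α₂ = α₁·K2/[H⁺] = 5.095×10^-5
α₁ + 2α₂ = 0.4542
CA = 0.4542 × 3.12 = 1.42 mmol/L

CA = 1.42 mmol/L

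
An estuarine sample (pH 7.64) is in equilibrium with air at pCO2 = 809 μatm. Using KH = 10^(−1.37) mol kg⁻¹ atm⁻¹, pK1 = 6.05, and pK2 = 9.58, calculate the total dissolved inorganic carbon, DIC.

[CO2*] = KH · pCO2 = 10^(−1.37) × 809×10^-6 = 3.451×10^-5 mol/kg
α₀ = 1/(1 + K1/[H⁺] + K1K2/[H⁺]²) = 1/(1 + 10^+1.59 + 10^-0.35) = 0.02478
DIC = [CO2*]/α₀ = 3.451×10^-5 / 0.02478 = 1.39 mmol/kg

DIC = 1.39 mmol/kg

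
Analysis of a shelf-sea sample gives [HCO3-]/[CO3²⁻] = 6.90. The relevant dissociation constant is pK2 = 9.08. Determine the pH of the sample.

From K2 = [H⁺][CO3²⁻]/[HCO3-]:  pH = pK2 − log₁₀([HCO3-]/[CO3²⁻])
log₁₀(6.90) = +0.839
pH = 9.08 − (+0.839) = 8.24

pH = 8.24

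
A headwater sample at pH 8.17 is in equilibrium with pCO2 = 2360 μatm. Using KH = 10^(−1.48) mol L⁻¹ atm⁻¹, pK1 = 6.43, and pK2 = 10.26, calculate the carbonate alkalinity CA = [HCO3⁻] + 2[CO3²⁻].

CA = 4.36 mmol/L

[CO2*] = KH · pCO2 = 10^(−1.48) × 2360×10^-6 = 7.815×10^-5 mol/L
α₀ = 1/(1 + K1/[H⁺] + K1K2/[H⁺]²) = 1/(1 + 10^+1.74 + 10^-0.35) = 0.01773
DIC = [CO2*]/α₀ = 7.815×10^-5 / 0.01773 = 4.408 mmol/L
CA = (α₁ + 2α₂)·DIC = (0.9743 + 2×0.007920) × 4.408 = 4.36 mmol/L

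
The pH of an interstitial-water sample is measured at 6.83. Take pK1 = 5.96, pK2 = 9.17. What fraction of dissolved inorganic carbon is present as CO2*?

α₀ = 1 / (1 + K1/[H⁺] + K1K2/[H⁺]²) = 1 / (1 + 10^+0.87 + 10^-1.47)
   = 1 / (1 + 7.4131 + 0.033884) = 1/8.4470 = 0.1184

α₀ = 0.118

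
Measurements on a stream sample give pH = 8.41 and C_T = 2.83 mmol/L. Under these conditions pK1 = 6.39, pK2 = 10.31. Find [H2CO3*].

α₀ = 1 / (1 + K1/[H⁺] + K1K2/[H⁺]²) = 1 / (1 + 10^+2.02 + 10^+0.12)
   = 1 / (1 + 104.71 + 1.3183) = 1/107.03 = 0.009343
[CO2*] = α₀ × DIC = 0.009343 × 2.83 = 0.0264 mmol/L

[CO2*] = 0.0264 mmol/L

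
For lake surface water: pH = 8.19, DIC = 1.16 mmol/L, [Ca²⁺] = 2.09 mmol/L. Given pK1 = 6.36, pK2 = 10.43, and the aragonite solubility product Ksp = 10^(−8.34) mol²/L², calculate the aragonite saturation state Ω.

Ω = 2.99

α₂ = 1 / (1 + [H⁺]/K2 + [H⁺]²/(K1K2)) = 1 / (1 + 10^+2.24 + 10^+0.41)
   = 1 / (1 + 173.78 + 2.5704) = 1/177.35 = 0.005639
[CO3²⁻] = α₂ × DIC = 0.005639 × 1.16 = 0.006541 mmol/L = 6.541 μmol/L
Ksp = 10^(−8.34) = 4.571×10^-9
Ω = [Ca²⁺][CO3²⁻]/Ksp = (2.09×10^-3)(6.541×10^-6) / 4.571×10^-9 = 2.99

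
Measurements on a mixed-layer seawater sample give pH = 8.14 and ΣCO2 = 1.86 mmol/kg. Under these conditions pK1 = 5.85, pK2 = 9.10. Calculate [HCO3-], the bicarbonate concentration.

[HCO3⁻] = 1.67 mmol/kg

α₁ = 1 / (1 + [H⁺]/K1 + K2/[H⁺]) = 1 / (1 + 10^-2.29 + 10^-0.96)
   = 1 / (1 + 0.0051286 + 0.10965) = 1/1.1148 = 0.8970
[HCO3⁻] = α₁ × DIC = 0.8970 × 1.86 = 1.67 mmol/kg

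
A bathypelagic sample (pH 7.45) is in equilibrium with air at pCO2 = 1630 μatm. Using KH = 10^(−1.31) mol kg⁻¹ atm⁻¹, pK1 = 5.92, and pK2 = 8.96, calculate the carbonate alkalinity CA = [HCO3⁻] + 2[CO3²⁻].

CA = 2.87 mmol/kg

[CO2*] = KH · pCO2 = 10^(−1.31) × 1630×10^-6 = 7.983×10^-5 mol/kg
α₀ = 1/(1 + K1/[H⁺] + K1K2/[H⁺]²) = 1/(1 + 10^+1.53 + 10^+0.02) = 0.02783
DIC = [CO2*]/α₀ = 7.983×10^-5 / 0.02783 = 2.869 mmol/kg
CA = (α₁ + 2α₂)·DIC = (0.9430 + 2×0.02914) × 2.869 = 2.87 mmol/kg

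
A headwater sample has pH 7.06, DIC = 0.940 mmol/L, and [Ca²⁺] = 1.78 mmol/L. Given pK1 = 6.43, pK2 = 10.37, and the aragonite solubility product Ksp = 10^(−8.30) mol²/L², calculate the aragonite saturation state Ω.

Ω = 0.132

α₂ = 1 / (1 + [H⁺]/K2 + [H⁺]²/(K1K2)) = 1 / (1 + 10^+3.31 + 10^+2.68)
   = 1 / (1 + 2041.7 + 478.63) = 1/2521.4 = 0.0003966
[CO3²⁻] = α₂ × DIC = 0.0003966 × 0.940 = 0.0003728 mmol/L = 0.3728 μmol/L
Ksp = 10^(−8.30) = 5.012×10^-9
Ω = [Ca²⁺][CO3²⁻]/Ksp = (1.78×10^-3)(3.728×10^-7) / 5.012×10^-9 = 0.132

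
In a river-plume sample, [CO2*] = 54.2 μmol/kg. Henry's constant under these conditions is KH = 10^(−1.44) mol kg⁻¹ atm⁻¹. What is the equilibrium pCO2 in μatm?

pCO2 = 1490 μatm

KH = 10^(−1.44) = 3.631×10^-2 mol kg⁻¹ atm⁻¹
pCO2 = [CO2*]/KH = 54.2×10^-6 / 3.631×10^-2 = 1.49×10^-3 atm = 1490 μatm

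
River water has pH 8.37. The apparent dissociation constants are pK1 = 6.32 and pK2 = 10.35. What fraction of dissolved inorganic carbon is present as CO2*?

α₀ = 0.00874

α₀ = 1 / (1 + K1/[H⁺] + K1K2/[H⁺]²) = 1 / (1 + 10^+2.05 + 10^+0.07)
   = 1 / (1 + 112.20 + 1.1749) = 1/114.38 = 0.008743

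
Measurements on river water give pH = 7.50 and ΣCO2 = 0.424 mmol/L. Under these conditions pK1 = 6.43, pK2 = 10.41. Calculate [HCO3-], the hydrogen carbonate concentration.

[HCO3⁻] = 0.390 mmol/L

α₁ = 1 / (1 + [H⁺]/K1 + K2/[H⁺]) = 1 / (1 + 10^-1.07 + 10^-2.91)
   = 1 / (1 + 0.085114 + 0.0012303) = 1/1.0863 = 0.9205
[HCO3⁻] = α₁ × DIC = 0.9205 × 0.424 = 0.390 mmol/L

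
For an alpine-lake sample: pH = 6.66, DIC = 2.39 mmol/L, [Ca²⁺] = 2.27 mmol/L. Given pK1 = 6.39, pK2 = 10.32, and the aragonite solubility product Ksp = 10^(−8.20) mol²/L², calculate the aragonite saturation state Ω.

α₂ = 1 / (1 + [H⁺]/K2 + [H⁺]²/(K1K2)) = 1 / (1 + 10^+3.66 + 10^+3.39)
   = 1 / (1 + 4570.9 + 2454.7) = 1/7026.6 = 0.0001423
[CO3²⁻] = α₂ × DIC = 0.0001423 × 2.39 = 0.0003401 mmol/L = 0.3401 μmol/L
Ksp = 10^(−8.20) = 6.310×10^-9
Ω = [Ca²⁺][CO3²⁻]/Ksp = (2.27×10^-3)(3.401×10^-7) / 6.310×10^-9 = 0.122

Ω = 0.122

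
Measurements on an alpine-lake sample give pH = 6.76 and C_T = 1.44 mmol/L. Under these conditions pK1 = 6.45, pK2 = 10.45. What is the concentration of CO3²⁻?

[CO3²⁻] = 0.197 μmol/L

α₂ = 1 / (1 + [H⁺]/K2 + [H⁺]²/(K1K2)) = 1 / (1 + 10^+3.69 + 10^+3.38)
   = 1 / (1 + 4897.8 + 2398.8) = 1/7297.6 = 0.0001370
[CO3²⁻] = α₂ × DIC = 0.0001370 × 1.44 = 0.000197 mmol/L = 0.197 μmol/L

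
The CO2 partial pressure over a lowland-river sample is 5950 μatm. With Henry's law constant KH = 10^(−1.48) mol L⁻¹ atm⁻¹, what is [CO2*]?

KH = 10^(−1.48) = 3.311×10^-2 mol L⁻¹ atm⁻¹
[CO2*] = KH · pCO2 = 3.311×10^-2 × 5950×10^-6 atm = 1.97×10^-4 mol/L

[CO2*] = 197 μmol/L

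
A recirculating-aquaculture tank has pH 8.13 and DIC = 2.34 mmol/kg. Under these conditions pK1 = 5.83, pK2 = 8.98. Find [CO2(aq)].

[CO2*] = 10.2 μmol/kg

α₀ = 1 / (1 + K1/[H⁺] + K1K2/[H⁺]²) = 1 / (1 + 10^+2.30 + 10^+1.45)
   = 1 / (1 + 199.53 + 28.184) = 1/228.71 = 0.004372
[CO2*] = α₀ × DIC = 0.004372 × 2.34 = 0.0102 mmol/kg = 10.2 μmol/kg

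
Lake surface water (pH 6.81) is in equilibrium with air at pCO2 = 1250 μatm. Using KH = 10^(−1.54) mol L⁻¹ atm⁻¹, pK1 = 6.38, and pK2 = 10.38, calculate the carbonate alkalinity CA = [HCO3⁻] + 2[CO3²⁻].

[CO2*] = KH · pCO2 = 10^(−1.54) × 1250×10^-6 = 3.605×10^-5 mol/L
α₀ = 1/(1 + K1/[H⁺] + K1K2/[H⁺]²) = 1/(1 + 10^+0.43 + 10^-3.14) = 0.2708
DIC = [CO2*]/α₀ = 3.605×10^-5 / 0.2708 = 0.1331 mmol/L
CA = (α₁ + 2α₂)·DIC = (0.7290 + 2×0.0001962) × 0.1331 = 0.0971 mmol/L

CA = 0.0971 mmol/L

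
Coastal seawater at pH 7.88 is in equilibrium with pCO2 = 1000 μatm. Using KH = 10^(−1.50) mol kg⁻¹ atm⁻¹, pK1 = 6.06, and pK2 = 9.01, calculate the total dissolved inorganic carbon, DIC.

DIC = 2.28 mmol/kg

[CO2*] = KH · pCO2 = 10^(−1.50) × 1000×10^-6 = 3.162×10^-5 mol/kg
α₀ = 1/(1 + K1/[H⁺] + K1K2/[H⁺]²) = 1/(1 + 10^+1.82 + 10^+0.69) = 0.01390
DIC = [CO2*]/α₀ = 3.162×10^-5 / 0.01390 = 2.28 mmol/kg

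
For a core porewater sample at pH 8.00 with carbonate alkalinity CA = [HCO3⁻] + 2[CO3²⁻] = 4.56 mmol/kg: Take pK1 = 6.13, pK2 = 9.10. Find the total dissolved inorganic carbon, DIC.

CA = [HCO3⁻] + 2[CO3²⁻] = (α₁ + 2α₂)·DIC
At pH 8.00: [H⁺]/K1 = 10^-1.87 = 0.013490, K2/[H⁺] = 10^-1.10 = 0.079433
α₁ = 1/(1 + 0.013490 + 0.079433) = 1/1.0929 = 0.9150; α₂ = α₁·K2/[H⁺] = 0.07268
α₁ + 2α₂ = 1.0603
DIC = CA / (α₁ + 2α₂) = 4.56 / 1.0603 = 4.30 mmol/kg

DIC = 4.30 mmol/kg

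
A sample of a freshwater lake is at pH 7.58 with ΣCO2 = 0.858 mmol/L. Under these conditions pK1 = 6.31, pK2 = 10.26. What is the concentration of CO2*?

[CO2*] = 0.0436 mmol/L

α₀ = 1 / (1 + K1/[H⁺] + K1K2/[H⁺]²) = 1 / (1 + 10^+1.27 + 10^-1.41)
   = 1 / (1 + 18.621 + 0.038905) = 1/19.660 = 0.05087
[CO2*] = α₀ × DIC = 0.05087 × 0.858 = 0.0436 mmol/L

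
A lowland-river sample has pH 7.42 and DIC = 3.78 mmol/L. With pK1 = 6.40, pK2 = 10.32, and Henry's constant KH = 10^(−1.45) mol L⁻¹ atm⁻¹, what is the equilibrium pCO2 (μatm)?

α₀ = 1 / (1 + K1/[H⁺] + K1K2/[H⁺]²) = 1 / (1 + 10^+1.02 + 10^-1.88)
   = 1 / (1 + 10.471 + 0.013183) = 1/11.484 = 0.08707
[CO2*] = α₀ × DIC = 0.08707 × 3.78 = 0.3291 mmol/L
pCO2 = [CO2*]/KH = 3.291×10^-4 / 3.548×10^-2 = 9280 μatm

pCO2 = 9280 μatm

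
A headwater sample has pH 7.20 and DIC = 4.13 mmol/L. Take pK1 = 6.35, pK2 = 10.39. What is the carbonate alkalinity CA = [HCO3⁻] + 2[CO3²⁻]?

CA = [HCO3⁻] + 2[CO3²⁻] = (α₁ + 2α₂)·DIC
At pH 7.20: [H⁺]/K1 = 10^-0.85 = 0.14125, K2/[H⁺] = 10^-3.19 = 0.00064565
α₁ = 1/(1 + 0.14125 + 0.00064565) = 1/1.1419 = 0.8757; α₂ = α₁·K2/[H⁺] = 0.0005654
α₁ + 2α₂ = 0.8769
CA = 0.8769 × 4.13 = 3.62 mmol/L

CA = 3.62 mmol/L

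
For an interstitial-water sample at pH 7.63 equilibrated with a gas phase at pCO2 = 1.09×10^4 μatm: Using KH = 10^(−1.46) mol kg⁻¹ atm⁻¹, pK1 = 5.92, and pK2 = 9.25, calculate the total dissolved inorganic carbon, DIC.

[CO2*] = KH · pCO2 = 10^(−1.46) × 1.09×10^4×10^-6 = 3.779×10^-4 mol/kg
α₀ = 1/(1 + K1/[H⁺] + K1K2/[H⁺]²) = 1/(1 + 10^+1.71 + 10^+0.09) = 0.01869
DIC = [CO2*]/α₀ = 3.779×10^-4 / 0.01869 = 20.2 mmol/kg

DIC = 20.2 mmol/kg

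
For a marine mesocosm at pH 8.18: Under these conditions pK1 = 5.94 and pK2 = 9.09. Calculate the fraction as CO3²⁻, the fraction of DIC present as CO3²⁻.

α₂ = 1 / (1 + [H⁺]/K2 + [H⁺]²/(K1K2)) = 1 / (1 + 10^+0.91 + 10^-1.33)
   = 1 / (1 + 8.1283 + 0.046774) = 1/9.1751 = 0.1090

α₂ = 0.109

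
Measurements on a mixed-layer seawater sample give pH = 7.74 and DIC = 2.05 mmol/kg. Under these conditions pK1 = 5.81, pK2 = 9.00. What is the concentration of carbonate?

[CO3²⁻] = 0.106 mmol/kg

α₂ = 1 / (1 + [H⁺]/K2 + [H⁺]²/(K1K2)) = 1 / (1 + 10^+1.26 + 10^-0.67)
   = 1 / (1 + 18.197 + 0.21380) = 1/19.411 = 0.05152
[CO3²⁻] = α₂ × DIC = 0.05152 × 2.05 = 0.106 mmol/kg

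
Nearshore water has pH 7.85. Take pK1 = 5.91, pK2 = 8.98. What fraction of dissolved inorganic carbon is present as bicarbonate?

α₁ = 0.921

α₁ = 1 / (1 + [H⁺]/K1 + K2/[H⁺]) = 1 / (1 + 10^-1.94 + 10^-1.13)
   = 1 / (1 + 0.011482 + 0.074131) = 1/1.0856 = 0.9211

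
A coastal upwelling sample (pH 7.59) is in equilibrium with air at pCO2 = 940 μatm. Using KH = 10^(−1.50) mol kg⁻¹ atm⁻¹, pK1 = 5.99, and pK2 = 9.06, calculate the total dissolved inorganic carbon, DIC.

[CO2*] = KH · pCO2 = 10^(−1.50) × 940×10^-6 = 2.973×10^-5 mol/kg
α₀ = 1/(1 + K1/[H⁺] + K1K2/[H⁺]²) = 1/(1 + 10^+1.60 + 10^+0.13) = 0.02372
DIC = [CO2*]/α₀ = 2.973×10^-5 / 0.02372 = 1.25 mmol/kg

DIC = 1.25 mmol/kg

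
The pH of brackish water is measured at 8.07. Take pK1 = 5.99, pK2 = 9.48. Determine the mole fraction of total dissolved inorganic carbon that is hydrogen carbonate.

α₁ = 0.955

α₁ = 1 / (1 + [H⁺]/K1 + K2/[H⁺]) = 1 / (1 + 10^-2.08 + 10^-1.41)
   = 1 / (1 + 0.0083176 + 0.038905) = 1/1.0472 = 0.9549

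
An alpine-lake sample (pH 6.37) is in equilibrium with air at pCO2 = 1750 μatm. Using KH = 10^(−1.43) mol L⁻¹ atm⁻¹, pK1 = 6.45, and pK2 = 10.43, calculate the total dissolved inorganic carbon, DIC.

[CO2*] = KH · pCO2 = 10^(−1.43) × 1750×10^-6 = 6.502×10^-5 mol/L
α₀ = 1/(1 + K1/[H⁺] + K1K2/[H⁺]²) = 1/(1 + 10^-0.08 + 10^-4.14) = 0.5459
DIC = [CO2*]/α₀ = 6.502×10^-5 / 0.5459 = 0.119 mmol/L

DIC = 0.119 mmol/L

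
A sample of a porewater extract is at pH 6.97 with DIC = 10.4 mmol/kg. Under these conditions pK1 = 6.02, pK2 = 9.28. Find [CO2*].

α₀ = 1 / (1 + K1/[H⁺] + K1K2/[H⁺]²) = 1 / (1 + 10^+0.95 + 10^-1.36)
   = 1 / (1 + 8.9125 + 0.043652) = 1/9.9562 = 0.1004
[CO2*] = α₀ × DIC = 0.1004 × 10.4 = 1.04 mmol/kg

[CO2*] = 1.04 mmol/kg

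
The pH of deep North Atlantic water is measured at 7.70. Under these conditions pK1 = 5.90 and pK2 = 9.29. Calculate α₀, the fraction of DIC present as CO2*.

α₀ = 0.0152

α₀ = 1 / (1 + K1/[H⁺] + K1K2/[H⁺]²) = 1 / (1 + 10^+1.80 + 10^+0.21)
   = 1 / (1 + 63.096 + 1.6218) = 1/65.718 = 0.01522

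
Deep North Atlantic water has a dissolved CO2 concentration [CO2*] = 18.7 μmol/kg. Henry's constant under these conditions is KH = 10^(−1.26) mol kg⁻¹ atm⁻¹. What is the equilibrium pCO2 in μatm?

KH = 10^(−1.26) = 5.495×10^-2 mol kg⁻¹ atm⁻¹
pCO2 = [CO2*]/KH = 18.7×10^-6 / 5.495×10^-2 = 3.40×10^-4 atm = 340 μatm

pCO2 = 340 μatm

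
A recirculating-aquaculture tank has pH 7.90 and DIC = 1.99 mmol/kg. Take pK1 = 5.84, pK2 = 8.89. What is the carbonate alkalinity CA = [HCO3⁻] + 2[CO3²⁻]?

CA = [HCO3⁻] + 2[CO3²⁻] = (α₁ + 2α₂)·DIC
At pH 7.90: [H⁺]/K1 = 10^-2.06 = 0.0087096, K2/[H⁺] = 10^-0.99 = 0.10233
α₁ = 1/(1 + 0.0087096 + 0.10233) = 1/1.1110 = 0.9001; α₂ = α₁·K2/[H⁺] = 0.09210
α₁ + 2α₂ = 1.0843
CA = 1.0843 × 1.99 = 2.16 mmol/kg

CA = 2.16 mmol/kg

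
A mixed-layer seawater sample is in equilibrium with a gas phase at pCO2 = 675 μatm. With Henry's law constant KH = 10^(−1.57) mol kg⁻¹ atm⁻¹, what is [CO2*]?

KH = 10^(−1.57) = 2.692×10^-2 mol kg⁻¹ atm⁻¹
[CO2*] = KH · pCO2 = 2.692×10^-2 × 675×10^-6 atm = 1.82×10^-5 mol/kg

[CO2*] = 18.2 μmol/kg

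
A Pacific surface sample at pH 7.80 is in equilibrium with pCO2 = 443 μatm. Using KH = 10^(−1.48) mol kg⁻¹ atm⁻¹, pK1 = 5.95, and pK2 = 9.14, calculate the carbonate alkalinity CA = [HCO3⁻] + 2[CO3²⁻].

[CO2*] = KH · pCO2 = 10^(−1.48) × 443×10^-6 = 1.467×10^-5 mol/kg
α₀ = 1/(1 + K1/[H⁺] + K1K2/[H⁺]²) = 1/(1 + 10^+1.85 + 10^+0.51) = 0.01333
DIC = [CO2*]/α₀ = 1.467×10^-5 / 0.01333 = 1.101 mmol/kg
CA = (α₁ + 2α₂)·DIC = (0.9435 + 2×0.04313) × 1.101 = 1.13 mmol/kg

CA = 1.13 mmol/kg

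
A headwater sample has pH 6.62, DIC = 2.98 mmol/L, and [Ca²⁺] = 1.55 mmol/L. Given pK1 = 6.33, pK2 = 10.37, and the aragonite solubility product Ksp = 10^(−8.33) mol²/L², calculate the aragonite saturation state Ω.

α₂ = 1 / (1 + [H⁺]/K2 + [H⁺]²/(K1K2)) = 1 / (1 + 10^+3.75 + 10^+3.46)
   = 1 / (1 + 5623.4 + 2884.0) = 1/8508.4 = 0.0001175
[CO3²⁻] = α₂ × DIC = 0.0001175 × 2.98 = 0.0003502 mmol/L = 0.3502 μmol/L
Ksp = 10^(−8.33) = 4.677×10^-9
Ω = [Ca²⁺][CO3²⁻]/Ksp = (1.55×10^-3)(3.502×10^-7) / 4.677×10^-9 = 0.116

Ω = 0.116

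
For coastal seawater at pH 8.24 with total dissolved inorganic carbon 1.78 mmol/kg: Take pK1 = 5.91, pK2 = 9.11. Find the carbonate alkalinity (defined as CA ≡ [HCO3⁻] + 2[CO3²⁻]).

CA = 1.98 mmol/kg

CA = [HCO3⁻] + 2[CO3²⁻] = (α₁ + 2α₂)·DIC
At pH 8.24: [H⁺]/K1 = 10^-2.33 = 0.0046774, K2/[H⁺] = 10^-0.87 = 0.13490
α₁ = 1/(1 + 0.0046774 + 0.13490) = 1/1.1396 = 0.8775; α₂ = α₁·K2/[H⁺] = 0.1184
α₁ + 2α₂ = 1.1143
CA = 1.1143 × 1.78 = 1.98 mmol/kg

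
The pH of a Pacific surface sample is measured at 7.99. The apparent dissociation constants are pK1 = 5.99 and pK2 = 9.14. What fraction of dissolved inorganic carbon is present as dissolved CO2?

α₀ = 1 / (1 + K1/[H⁺] + K1K2/[H⁺]²) = 1 / (1 + 10^+2.00 + 10^+0.85)
   = 1 / (1 + 100.00 + 7.0795) = 1/108.08 = 0.009252

α₀ = 0.00925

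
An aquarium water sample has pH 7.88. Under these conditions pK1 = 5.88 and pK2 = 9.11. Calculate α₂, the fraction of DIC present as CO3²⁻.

α₂ = 0.0551

α₂ = 1 / (1 + [H⁺]/K2 + [H⁺]²/(K1K2)) = 1 / (1 + 10^+1.23 + 10^-0.77)
   = 1 / (1 + 16.982 + 0.16982) = 1/18.152 = 0.05509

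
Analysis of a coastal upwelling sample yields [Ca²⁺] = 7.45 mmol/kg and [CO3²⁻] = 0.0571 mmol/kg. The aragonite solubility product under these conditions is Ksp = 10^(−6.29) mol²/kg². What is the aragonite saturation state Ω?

Ω = 0.829

Ksp = 10^(−6.29) = 5.129×10^-7
Ω = [Ca²⁺][CO3²⁻]/Ksp = (7.45×10^-3)(0.0571×10^-3) / 5.129×10^-7 = 0.829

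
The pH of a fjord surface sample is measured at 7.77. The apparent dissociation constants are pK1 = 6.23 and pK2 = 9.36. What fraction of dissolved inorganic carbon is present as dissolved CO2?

α₀ = 0.0273

α₀ = 1 / (1 + K1/[H⁺] + K1K2/[H⁺]²) = 1 / (1 + 10^+1.54 + 10^-0.05)
   = 1 / (1 + 34.674 + 0.89125) = 1/36.565 = 0.02735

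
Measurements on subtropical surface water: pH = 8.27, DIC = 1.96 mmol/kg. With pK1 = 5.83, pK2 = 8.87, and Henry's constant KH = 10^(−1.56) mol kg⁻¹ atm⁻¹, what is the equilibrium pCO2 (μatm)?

α₀ = 1 / (1 + K1/[H⁺] + K1K2/[H⁺]²) = 1 / (1 + 10^+2.44 + 10^+1.84)
   = 1 / (1 + 275.42 + 69.183) = 1/345.61 = 0.002893
[CO2*] = α₀ × DIC = 0.002893 × 1.96 = 0.005671 mmol/kg = 5.671 μmol/kg
pCO2 = [CO2*]/KH = 5.671×10^-6 / 2.754×10^-2 = 206 μatm

pCO2 = 206 μatm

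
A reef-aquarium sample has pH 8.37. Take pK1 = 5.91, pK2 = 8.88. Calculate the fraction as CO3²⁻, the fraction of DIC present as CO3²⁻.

α₂ = 1 / (1 + [H⁺]/K2 + [H⁺]²/(K1K2)) = 1 / (1 + 10^+0.51 + 10^-1.95)
   = 1 / (1 + 3.2359 + 0.011220) = 1/4.2472 = 0.2355

α₂ = 0.235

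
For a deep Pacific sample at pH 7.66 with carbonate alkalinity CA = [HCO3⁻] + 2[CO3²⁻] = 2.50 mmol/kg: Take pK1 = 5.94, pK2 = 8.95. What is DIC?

DIC = 2.43 mmol/kg

CA = [HCO3⁻] + 2[CO3²⁻] = (α₁ + 2α₂)·DIC
At pH 7.66: [H⁺]/K1 = 10^-1.72 = 0.019055, K2/[H⁺] = 10^-1.29 = 0.051286
α₁ = 1/(1 + 0.019055 + 0.051286) = 1/1.0703 = 0.9343; α₂ = α₁·K2/[H⁺] = 0.04792
α₁ + 2α₂ = 1.0301
DIC = CA / (α₁ + 2α₂) = 2.50 / 1.0301 = 2.43 mmol/kg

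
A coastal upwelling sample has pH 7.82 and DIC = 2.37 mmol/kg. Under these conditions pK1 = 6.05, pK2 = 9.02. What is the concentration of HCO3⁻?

[HCO3⁻] = 2.19 mmol/kg

α₁ = 1 / (1 + [H⁺]/K1 + K2/[H⁺]) = 1 / (1 + 10^-1.77 + 10^-1.20)
   = 1 / (1 + 0.016982 + 0.063096) = 1/1.0801 = 0.9259
[HCO3⁻] = α₁ × DIC = 0.9259 × 2.37 = 2.19 mmol/kg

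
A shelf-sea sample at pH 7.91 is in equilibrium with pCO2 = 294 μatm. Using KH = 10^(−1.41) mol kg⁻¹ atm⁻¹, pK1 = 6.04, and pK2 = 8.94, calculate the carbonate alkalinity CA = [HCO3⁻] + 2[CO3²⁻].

[CO2*] = KH · pCO2 = 10^(−1.41) × 294×10^-6 = 1.144×10^-5 mol/kg
α₀ = 1/(1 + K1/[H⁺] + K1K2/[H⁺]²) = 1/(1 + 10^+1.87 + 10^+0.84) = 0.01219
DIC = [CO2*]/α₀ = 1.144×10^-5 / 0.01219 = 0.9385 mmol/kg
CA = (α₁ + 2α₂)·DIC = (0.9035 + 2×0.08432) × 0.9385 = 1.01 mmol/kg

CA = 1.01 mmol/kg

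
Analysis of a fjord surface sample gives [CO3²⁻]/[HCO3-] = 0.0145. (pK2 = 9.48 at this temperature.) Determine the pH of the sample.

From K2 = [H⁺][CO3²⁻]/[HCO3-]:  pH = pK2 + log₁₀([CO3²⁻]/[HCO3-])
log₁₀(0.0145) = -1.839
pH = 9.48 + (-1.839) = 7.64

pH = 7.64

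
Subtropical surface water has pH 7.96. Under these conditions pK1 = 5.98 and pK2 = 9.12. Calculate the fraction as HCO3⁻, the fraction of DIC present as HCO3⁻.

α₁ = 1 / (1 + [H⁺]/K1 + K2/[H⁺]) = 1 / (1 + 10^-1.98 + 10^-1.16)
   = 1 / (1 + 0.010471 + 0.069183) = 1/1.0797 = 0.9262

α₁ = 0.926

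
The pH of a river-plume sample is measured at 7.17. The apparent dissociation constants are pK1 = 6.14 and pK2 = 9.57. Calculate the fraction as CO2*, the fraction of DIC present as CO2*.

α₀ = 1 / (1 + K1/[H⁺] + K1K2/[H⁺]²) = 1 / (1 + 10^+1.03 + 10^-1.37)
   = 1 / (1 + 10.715 + 0.042658) = 1/11.758 = 0.08505

α₀ = 0.0850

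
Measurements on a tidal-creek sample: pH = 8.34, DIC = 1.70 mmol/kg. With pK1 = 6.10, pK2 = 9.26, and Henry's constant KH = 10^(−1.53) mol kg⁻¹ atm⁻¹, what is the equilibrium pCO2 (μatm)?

pCO2 = 294 μatm

α₀ = 1 / (1 + K1/[H⁺] + K1K2/[H⁺]²) = 1 / (1 + 10^+2.24 + 10^+1.32)
   = 1 / (1 + 173.78 + 20.893) = 1/195.67 = 0.005111
[CO2*] = α₀ × DIC = 0.005111 × 1.70 = 0.008688 mmol/kg = 8.688 μmol/kg
pCO2 = [CO2*]/KH = 8.688×10^-6 / 2.951×10^-2 = 294 μatm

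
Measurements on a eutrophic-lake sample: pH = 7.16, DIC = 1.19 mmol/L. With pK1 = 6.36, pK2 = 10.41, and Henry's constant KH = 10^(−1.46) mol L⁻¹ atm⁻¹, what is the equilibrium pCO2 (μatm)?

α₀ = 1 / (1 + K1/[H⁺] + K1K2/[H⁺]²) = 1 / (1 + 10^+0.80 + 10^-2.45)
   = 1 / (1 + 6.3096 + 0.0035481) = 1/7.3131 = 0.1367
[CO2*] = α₀ × DIC = 0.1367 × 1.19 = 0.1627 mmol/L
pCO2 = [CO2*]/KH = 1.627×10^-4 / 3.467×10^-2 = 4690 μatm

pCO2 = 4690 μatm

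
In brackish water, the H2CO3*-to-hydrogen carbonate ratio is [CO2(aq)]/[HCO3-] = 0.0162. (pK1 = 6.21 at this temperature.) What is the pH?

From K1 = [H⁺][HCO3-]/[CO2(aq)]:  pH = pK1 − log₁₀([CO2(aq)]/[HCO3-])
log₁₀(0.0162) = -1.790
pH = 6.21 − (-1.790) = 8.00

pH = 8.00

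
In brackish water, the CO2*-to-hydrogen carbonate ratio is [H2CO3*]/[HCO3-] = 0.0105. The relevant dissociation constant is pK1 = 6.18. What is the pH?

From K1 = [H⁺][HCO3-]/[H2CO3*]:  pH = pK1 − log₁₀([H2CO3*]/[HCO3-])
log₁₀(0.0105) = -1.979
pH = 6.18 − (-1.979) = 8.16

pH = 8.16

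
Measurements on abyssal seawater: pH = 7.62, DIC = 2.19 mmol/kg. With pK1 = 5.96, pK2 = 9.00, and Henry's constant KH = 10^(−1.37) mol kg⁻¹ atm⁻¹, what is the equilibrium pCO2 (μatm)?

pCO2 = 1060 μatm

α₀ = 1 / (1 + K1/[H⁺] + K1K2/[H⁺]²) = 1 / (1 + 10^+1.66 + 10^+0.28)
   = 1 / (1 + 45.709 + 1.9055) = 1/48.614 = 0.02057
[CO2*] = α₀ × DIC = 0.02057 × 2.19 = 0.04505 mmol/kg
pCO2 = [CO2*]/KH = 4.505×10^-5 / 4.266×10^-2 = 1060 μatm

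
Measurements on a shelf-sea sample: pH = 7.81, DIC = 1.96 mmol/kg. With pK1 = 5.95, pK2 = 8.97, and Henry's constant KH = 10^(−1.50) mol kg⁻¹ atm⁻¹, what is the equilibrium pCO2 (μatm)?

pCO2 = 790 μatm

α₀ = 1 / (1 + K1/[H⁺] + K1K2/[H⁺]²) = 1 / (1 + 10^+1.86 + 10^+0.70)
   = 1 / (1 + 72.444 + 5.0119) = 1/78.455 = 0.01275
[CO2*] = α₀ × DIC = 0.01275 × 1.96 = 0.02498 mmol/kg
pCO2 = [CO2*]/KH = 2.498×10^-5 / 3.162×10^-2 = 790 μatm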